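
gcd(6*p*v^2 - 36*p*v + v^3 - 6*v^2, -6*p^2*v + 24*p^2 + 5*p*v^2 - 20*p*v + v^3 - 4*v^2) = 6*p + v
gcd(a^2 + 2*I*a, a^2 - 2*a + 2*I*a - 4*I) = a + 2*I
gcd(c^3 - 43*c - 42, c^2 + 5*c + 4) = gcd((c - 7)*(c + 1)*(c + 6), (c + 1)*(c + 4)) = c + 1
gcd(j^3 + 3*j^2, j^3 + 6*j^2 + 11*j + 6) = j + 3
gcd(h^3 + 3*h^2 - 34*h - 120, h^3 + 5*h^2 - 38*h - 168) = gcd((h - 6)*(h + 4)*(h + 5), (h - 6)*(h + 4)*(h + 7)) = h^2 - 2*h - 24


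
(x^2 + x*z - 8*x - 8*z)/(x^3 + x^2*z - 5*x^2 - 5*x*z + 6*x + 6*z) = (x - 8)/(x^2 - 5*x + 6)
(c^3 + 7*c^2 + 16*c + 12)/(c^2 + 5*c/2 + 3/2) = 2*(c^3 + 7*c^2 + 16*c + 12)/(2*c^2 + 5*c + 3)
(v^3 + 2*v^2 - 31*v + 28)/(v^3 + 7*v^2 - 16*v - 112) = (v - 1)/(v + 4)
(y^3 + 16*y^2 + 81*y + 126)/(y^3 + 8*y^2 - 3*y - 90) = (y^2 + 10*y + 21)/(y^2 + 2*y - 15)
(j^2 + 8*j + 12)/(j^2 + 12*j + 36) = (j + 2)/(j + 6)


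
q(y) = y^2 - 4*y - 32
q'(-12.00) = -28.00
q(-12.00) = 160.00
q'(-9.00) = -22.00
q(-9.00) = 85.00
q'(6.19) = 8.38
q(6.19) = -18.44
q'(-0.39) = -4.78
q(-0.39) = -30.29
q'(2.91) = 1.82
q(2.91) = -35.17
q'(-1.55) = -7.10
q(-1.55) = -23.40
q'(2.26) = 0.52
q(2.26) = -35.93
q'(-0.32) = -4.64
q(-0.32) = -30.62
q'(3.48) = 2.96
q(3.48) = -33.81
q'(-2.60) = -9.20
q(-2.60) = -14.84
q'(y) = 2*y - 4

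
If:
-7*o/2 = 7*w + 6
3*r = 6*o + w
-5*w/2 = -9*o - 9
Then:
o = -312/287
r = -654/287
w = -90/287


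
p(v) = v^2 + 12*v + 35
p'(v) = 2*v + 12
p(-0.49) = 29.36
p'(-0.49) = 11.02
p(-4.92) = 0.17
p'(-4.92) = 2.16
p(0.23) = 37.81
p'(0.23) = 12.46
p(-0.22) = 32.41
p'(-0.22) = 11.56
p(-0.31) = 31.38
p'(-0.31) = 11.38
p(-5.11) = -0.21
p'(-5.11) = 1.78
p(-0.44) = 29.91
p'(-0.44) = 11.12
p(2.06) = 63.96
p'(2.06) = 16.12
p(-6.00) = -1.00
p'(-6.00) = 0.00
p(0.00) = 35.00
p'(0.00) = 12.00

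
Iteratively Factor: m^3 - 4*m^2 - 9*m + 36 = (m - 4)*(m^2 - 9) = (m - 4)*(m + 3)*(m - 3)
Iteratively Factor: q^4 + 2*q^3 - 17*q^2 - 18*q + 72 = (q + 3)*(q^3 - q^2 - 14*q + 24) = (q - 3)*(q + 3)*(q^2 + 2*q - 8) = (q - 3)*(q + 3)*(q + 4)*(q - 2)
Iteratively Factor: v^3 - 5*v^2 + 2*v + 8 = (v + 1)*(v^2 - 6*v + 8) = (v - 2)*(v + 1)*(v - 4)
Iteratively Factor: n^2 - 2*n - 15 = (n - 5)*(n + 3)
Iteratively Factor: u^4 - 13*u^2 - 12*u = (u + 1)*(u^3 - u^2 - 12*u) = (u - 4)*(u + 1)*(u^2 + 3*u) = u*(u - 4)*(u + 1)*(u + 3)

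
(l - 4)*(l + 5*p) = l^2 + 5*l*p - 4*l - 20*p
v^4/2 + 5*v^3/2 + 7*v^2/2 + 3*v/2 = v*(v/2 + 1/2)*(v + 1)*(v + 3)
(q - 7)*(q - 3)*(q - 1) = q^3 - 11*q^2 + 31*q - 21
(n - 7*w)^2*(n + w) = n^3 - 13*n^2*w + 35*n*w^2 + 49*w^3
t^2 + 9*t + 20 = (t + 4)*(t + 5)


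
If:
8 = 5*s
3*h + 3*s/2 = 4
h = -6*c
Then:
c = -4/45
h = 8/15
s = 8/5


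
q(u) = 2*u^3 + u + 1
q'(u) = 6*u^2 + 1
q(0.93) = 3.54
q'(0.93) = 6.19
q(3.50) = 90.25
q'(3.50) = 74.50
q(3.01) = 58.55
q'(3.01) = 55.36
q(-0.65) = -0.20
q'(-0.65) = 3.54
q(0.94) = 3.60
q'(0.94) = 6.30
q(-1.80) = -12.46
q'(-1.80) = 20.44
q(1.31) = 6.81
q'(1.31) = 11.30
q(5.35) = 312.61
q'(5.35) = 172.74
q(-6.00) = -437.00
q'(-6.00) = 217.00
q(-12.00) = -3467.00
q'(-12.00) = 865.00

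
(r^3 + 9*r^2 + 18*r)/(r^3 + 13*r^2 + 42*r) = (r + 3)/(r + 7)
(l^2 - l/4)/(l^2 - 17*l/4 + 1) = l/(l - 4)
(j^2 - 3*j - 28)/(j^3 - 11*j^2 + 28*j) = (j + 4)/(j*(j - 4))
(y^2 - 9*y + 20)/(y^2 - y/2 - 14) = 2*(y - 5)/(2*y + 7)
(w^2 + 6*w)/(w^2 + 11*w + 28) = w*(w + 6)/(w^2 + 11*w + 28)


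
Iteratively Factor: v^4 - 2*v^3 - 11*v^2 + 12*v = (v - 4)*(v^3 + 2*v^2 - 3*v) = (v - 4)*(v + 3)*(v^2 - v) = (v - 4)*(v - 1)*(v + 3)*(v)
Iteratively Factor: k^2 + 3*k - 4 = (k + 4)*(k - 1)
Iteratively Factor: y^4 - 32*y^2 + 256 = (y - 4)*(y^3 + 4*y^2 - 16*y - 64) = (y - 4)*(y + 4)*(y^2 - 16) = (y - 4)*(y + 4)^2*(y - 4)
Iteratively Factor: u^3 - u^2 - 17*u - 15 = (u + 3)*(u^2 - 4*u - 5) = (u + 1)*(u + 3)*(u - 5)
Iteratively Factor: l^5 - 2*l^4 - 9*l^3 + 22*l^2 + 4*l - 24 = (l - 2)*(l^4 - 9*l^2 + 4*l + 12) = (l - 2)^2*(l^3 + 2*l^2 - 5*l - 6) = (l - 2)^2*(l + 3)*(l^2 - l - 2) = (l - 2)^3*(l + 3)*(l + 1)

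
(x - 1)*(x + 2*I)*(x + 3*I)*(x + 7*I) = x^4 - x^3 + 12*I*x^3 - 41*x^2 - 12*I*x^2 + 41*x - 42*I*x + 42*I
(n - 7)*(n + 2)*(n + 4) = n^3 - n^2 - 34*n - 56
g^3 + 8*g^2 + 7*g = g*(g + 1)*(g + 7)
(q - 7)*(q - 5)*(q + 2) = q^3 - 10*q^2 + 11*q + 70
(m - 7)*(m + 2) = m^2 - 5*m - 14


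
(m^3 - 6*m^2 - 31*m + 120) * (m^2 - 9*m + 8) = m^5 - 15*m^4 + 31*m^3 + 351*m^2 - 1328*m + 960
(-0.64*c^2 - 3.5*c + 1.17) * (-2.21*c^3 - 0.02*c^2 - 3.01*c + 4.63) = 1.4144*c^5 + 7.7478*c^4 - 0.5893*c^3 + 7.5484*c^2 - 19.7267*c + 5.4171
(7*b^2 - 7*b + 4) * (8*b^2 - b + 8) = 56*b^4 - 63*b^3 + 95*b^2 - 60*b + 32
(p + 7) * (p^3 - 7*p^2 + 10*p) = p^4 - 39*p^2 + 70*p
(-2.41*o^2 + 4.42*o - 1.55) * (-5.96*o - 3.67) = 14.3636*o^3 - 17.4985*o^2 - 6.9834*o + 5.6885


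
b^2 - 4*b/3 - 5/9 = (b - 5/3)*(b + 1/3)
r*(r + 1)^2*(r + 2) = r^4 + 4*r^3 + 5*r^2 + 2*r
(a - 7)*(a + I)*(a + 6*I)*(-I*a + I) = -I*a^4 + 7*a^3 + 8*I*a^3 - 56*a^2 - I*a^2 + 49*a - 48*I*a + 42*I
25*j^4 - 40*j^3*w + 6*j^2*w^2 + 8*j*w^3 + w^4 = (-j + w)^2*(5*j + w)^2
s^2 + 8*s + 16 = (s + 4)^2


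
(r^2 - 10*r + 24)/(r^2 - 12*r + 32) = (r - 6)/(r - 8)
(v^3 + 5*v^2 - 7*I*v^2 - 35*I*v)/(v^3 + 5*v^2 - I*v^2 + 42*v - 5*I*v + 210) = v/(v + 6*I)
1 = 1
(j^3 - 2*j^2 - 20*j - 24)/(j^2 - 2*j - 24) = (j^2 + 4*j + 4)/(j + 4)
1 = 1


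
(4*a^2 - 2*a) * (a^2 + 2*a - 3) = 4*a^4 + 6*a^3 - 16*a^2 + 6*a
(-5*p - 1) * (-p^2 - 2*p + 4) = 5*p^3 + 11*p^2 - 18*p - 4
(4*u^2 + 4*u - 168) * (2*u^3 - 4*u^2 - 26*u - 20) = 8*u^5 - 8*u^4 - 456*u^3 + 488*u^2 + 4288*u + 3360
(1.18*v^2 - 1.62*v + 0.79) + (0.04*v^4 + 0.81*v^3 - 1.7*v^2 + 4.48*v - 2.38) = 0.04*v^4 + 0.81*v^3 - 0.52*v^2 + 2.86*v - 1.59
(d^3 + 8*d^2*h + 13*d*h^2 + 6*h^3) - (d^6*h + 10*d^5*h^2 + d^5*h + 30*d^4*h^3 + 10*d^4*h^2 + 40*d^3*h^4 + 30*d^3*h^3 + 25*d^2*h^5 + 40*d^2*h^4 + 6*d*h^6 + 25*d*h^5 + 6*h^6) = -d^6*h - 10*d^5*h^2 - d^5*h - 30*d^4*h^3 - 10*d^4*h^2 - 40*d^3*h^4 - 30*d^3*h^3 + d^3 - 25*d^2*h^5 - 40*d^2*h^4 + 8*d^2*h - 6*d*h^6 - 25*d*h^5 + 13*d*h^2 - 6*h^6 + 6*h^3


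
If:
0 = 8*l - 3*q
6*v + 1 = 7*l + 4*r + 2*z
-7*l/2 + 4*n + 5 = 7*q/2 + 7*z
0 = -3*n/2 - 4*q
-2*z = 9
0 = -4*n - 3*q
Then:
No Solution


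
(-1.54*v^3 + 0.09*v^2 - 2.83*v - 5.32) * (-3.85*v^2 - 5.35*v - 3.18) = 5.929*v^5 + 7.8925*v^4 + 15.3112*v^3 + 35.3363*v^2 + 37.4614*v + 16.9176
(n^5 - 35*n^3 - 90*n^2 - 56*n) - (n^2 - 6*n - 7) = n^5 - 35*n^3 - 91*n^2 - 50*n + 7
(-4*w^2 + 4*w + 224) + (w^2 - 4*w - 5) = 219 - 3*w^2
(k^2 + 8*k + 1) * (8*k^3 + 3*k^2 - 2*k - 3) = 8*k^5 + 67*k^4 + 30*k^3 - 16*k^2 - 26*k - 3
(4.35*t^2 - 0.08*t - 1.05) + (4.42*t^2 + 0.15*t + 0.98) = 8.77*t^2 + 0.07*t - 0.0700000000000001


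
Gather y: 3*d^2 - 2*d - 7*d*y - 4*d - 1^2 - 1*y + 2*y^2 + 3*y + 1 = 3*d^2 - 6*d + 2*y^2 + y*(2 - 7*d)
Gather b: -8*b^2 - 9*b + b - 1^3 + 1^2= -8*b^2 - 8*b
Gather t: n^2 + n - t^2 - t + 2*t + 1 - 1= n^2 + n - t^2 + t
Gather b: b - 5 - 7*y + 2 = b - 7*y - 3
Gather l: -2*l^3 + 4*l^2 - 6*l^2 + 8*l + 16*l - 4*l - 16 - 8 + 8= -2*l^3 - 2*l^2 + 20*l - 16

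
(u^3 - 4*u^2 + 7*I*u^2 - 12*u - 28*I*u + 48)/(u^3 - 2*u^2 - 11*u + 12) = (u^2 + 7*I*u - 12)/(u^2 + 2*u - 3)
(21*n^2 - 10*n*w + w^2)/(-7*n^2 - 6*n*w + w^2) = (-3*n + w)/(n + w)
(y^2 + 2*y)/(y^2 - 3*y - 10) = y/(y - 5)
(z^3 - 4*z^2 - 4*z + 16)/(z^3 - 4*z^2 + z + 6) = (z^2 - 2*z - 8)/(z^2 - 2*z - 3)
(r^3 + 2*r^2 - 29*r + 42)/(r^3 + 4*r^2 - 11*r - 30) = (r^2 + 5*r - 14)/(r^2 + 7*r + 10)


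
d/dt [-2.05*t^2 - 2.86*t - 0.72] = -4.1*t - 2.86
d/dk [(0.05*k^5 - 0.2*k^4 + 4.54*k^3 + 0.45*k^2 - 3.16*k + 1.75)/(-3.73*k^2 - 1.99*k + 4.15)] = (-0.5595*k^6 + 1.094*k^5 - 14.7027*k^4 - 21.3892*k^3 + 43.8407*k^2 + 16.79*k - 9.6315)/(13.9129*k^4 + 14.8454*k^3 - 26.9989*k^2 - 16.517*k + 17.2225)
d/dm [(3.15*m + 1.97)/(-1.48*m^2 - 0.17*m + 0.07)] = (4.662*m^2 + 5.8312*m + 0.5554)/(2.1904*m^4 + 0.5032*m^3 - 0.1783*m^2 - 0.0238*m + 0.0049)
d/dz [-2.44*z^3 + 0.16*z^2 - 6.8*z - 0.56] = -7.32*z^2 + 0.32*z - 6.8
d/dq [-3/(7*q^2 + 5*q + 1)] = 3*(14*q + 5)/(7*q^2 + 5*q + 1)^2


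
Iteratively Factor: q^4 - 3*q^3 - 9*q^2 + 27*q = (q - 3)*(q^3 - 9*q) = (q - 3)*(q + 3)*(q^2 - 3*q) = (q - 3)^2*(q + 3)*(q)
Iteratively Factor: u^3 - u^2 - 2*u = (u)*(u^2 - u - 2) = u*(u - 2)*(u + 1)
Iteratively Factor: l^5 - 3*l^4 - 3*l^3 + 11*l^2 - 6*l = (l - 3)*(l^4 - 3*l^2 + 2*l) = l*(l - 3)*(l^3 - 3*l + 2) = l*(l - 3)*(l - 1)*(l^2 + l - 2) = l*(l - 3)*(l - 1)^2*(l + 2)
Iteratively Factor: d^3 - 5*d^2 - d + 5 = (d + 1)*(d^2 - 6*d + 5) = (d - 1)*(d + 1)*(d - 5)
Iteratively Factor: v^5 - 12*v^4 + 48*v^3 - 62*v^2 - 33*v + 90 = (v - 2)*(v^4 - 10*v^3 + 28*v^2 - 6*v - 45) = (v - 3)*(v - 2)*(v^3 - 7*v^2 + 7*v + 15) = (v - 3)*(v - 2)*(v + 1)*(v^2 - 8*v + 15) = (v - 3)^2*(v - 2)*(v + 1)*(v - 5)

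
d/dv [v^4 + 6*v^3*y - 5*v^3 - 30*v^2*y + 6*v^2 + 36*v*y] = 4*v^3 + 18*v^2*y - 15*v^2 - 60*v*y + 12*v + 36*y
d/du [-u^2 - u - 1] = -2*u - 1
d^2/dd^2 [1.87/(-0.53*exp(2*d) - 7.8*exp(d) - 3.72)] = (-1.87*(1.06*exp(d) + 7.8)*(2.12*exp(d) + 15.6)*exp(d) + (3.9644*exp(d) + 14.586)*(0.53*exp(2*d) + 7.8*exp(d) + 3.72))*exp(d)/(0.53*exp(2*d) + 7.8*exp(d) + 3.72)^3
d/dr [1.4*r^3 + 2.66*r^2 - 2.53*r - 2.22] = 4.2*r^2 + 5.32*r - 2.53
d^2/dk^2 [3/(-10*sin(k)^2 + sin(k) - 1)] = 3*(400*sin(k)^4 - 30*sin(k)^3 - 639*sin(k)^2 + 61*sin(k) + 18)/(10*sin(k)^2 - sin(k) + 1)^3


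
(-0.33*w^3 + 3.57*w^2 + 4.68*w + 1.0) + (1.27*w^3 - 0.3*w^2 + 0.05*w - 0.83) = 0.94*w^3 + 3.27*w^2 + 4.73*w + 0.17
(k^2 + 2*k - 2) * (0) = 0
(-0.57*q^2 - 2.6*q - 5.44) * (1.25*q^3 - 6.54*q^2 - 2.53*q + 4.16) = -0.7125*q^5 + 0.4778*q^4 + 11.6461*q^3 + 39.7844*q^2 + 2.9472*q - 22.6304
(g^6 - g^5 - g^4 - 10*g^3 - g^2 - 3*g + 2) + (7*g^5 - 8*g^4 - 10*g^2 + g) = g^6 + 6*g^5 - 9*g^4 - 10*g^3 - 11*g^2 - 2*g + 2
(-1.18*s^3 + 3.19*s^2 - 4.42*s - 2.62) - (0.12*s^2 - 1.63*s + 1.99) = -1.18*s^3 + 3.07*s^2 - 2.79*s - 4.61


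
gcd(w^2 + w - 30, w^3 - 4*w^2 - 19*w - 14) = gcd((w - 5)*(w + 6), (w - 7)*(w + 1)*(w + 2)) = 1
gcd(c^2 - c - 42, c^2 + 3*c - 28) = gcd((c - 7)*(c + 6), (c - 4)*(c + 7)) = 1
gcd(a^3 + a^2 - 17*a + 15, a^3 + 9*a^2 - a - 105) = a^2 + 2*a - 15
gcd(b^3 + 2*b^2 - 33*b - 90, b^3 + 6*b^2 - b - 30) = b^2 + 8*b + 15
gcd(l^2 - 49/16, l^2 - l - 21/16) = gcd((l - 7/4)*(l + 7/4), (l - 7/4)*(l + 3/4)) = l - 7/4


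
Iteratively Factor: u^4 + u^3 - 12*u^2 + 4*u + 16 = (u - 2)*(u^3 + 3*u^2 - 6*u - 8) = (u - 2)^2*(u^2 + 5*u + 4) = (u - 2)^2*(u + 1)*(u + 4)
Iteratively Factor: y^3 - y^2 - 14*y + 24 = (y + 4)*(y^2 - 5*y + 6) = (y - 3)*(y + 4)*(y - 2)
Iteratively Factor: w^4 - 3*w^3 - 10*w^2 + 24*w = (w - 4)*(w^3 + w^2 - 6*w) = (w - 4)*(w - 2)*(w^2 + 3*w) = w*(w - 4)*(w - 2)*(w + 3)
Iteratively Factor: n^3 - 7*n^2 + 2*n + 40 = (n - 5)*(n^2 - 2*n - 8) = (n - 5)*(n + 2)*(n - 4)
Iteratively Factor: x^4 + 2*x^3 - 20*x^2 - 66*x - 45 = (x + 3)*(x^3 - x^2 - 17*x - 15) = (x + 1)*(x + 3)*(x^2 - 2*x - 15) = (x + 1)*(x + 3)^2*(x - 5)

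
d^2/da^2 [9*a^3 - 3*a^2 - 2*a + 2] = 54*a - 6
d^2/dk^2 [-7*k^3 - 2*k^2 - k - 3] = -42*k - 4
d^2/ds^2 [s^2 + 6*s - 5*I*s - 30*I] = 2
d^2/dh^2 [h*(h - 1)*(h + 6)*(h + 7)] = 12*h^2 + 72*h + 58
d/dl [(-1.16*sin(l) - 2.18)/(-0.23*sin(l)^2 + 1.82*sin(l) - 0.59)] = (-0.2668*sin(l)^2 - 1.0028*sin(l) + 4.652)*cos(l)/(0.0529*sin(l)^4 - 0.8372*sin(l)^3 + 3.5838*sin(l)^2 - 2.1476*sin(l) + 0.3481)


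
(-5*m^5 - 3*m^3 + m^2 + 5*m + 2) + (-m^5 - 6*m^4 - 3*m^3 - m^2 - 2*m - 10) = -6*m^5 - 6*m^4 - 6*m^3 + 3*m - 8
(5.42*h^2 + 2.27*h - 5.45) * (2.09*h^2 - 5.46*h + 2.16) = 11.3278*h^4 - 24.8489*h^3 - 12.0775*h^2 + 34.6602*h - 11.772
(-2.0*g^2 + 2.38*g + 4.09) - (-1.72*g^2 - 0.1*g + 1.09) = -0.28*g^2 + 2.48*g + 3.0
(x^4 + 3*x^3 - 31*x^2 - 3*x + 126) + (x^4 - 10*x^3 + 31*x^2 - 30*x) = 2*x^4 - 7*x^3 - 33*x + 126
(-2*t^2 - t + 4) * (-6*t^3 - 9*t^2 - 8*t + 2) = 12*t^5 + 24*t^4 + t^3 - 32*t^2 - 34*t + 8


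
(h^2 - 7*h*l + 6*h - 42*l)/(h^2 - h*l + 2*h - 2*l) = (h^2 - 7*h*l + 6*h - 42*l)/(h^2 - h*l + 2*h - 2*l)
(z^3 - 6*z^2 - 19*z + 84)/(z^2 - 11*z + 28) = (z^2 + z - 12)/(z - 4)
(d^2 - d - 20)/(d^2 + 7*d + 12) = (d - 5)/(d + 3)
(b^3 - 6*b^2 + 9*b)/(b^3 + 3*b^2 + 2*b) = (b^2 - 6*b + 9)/(b^2 + 3*b + 2)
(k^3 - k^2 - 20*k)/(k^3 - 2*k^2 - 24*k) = (k - 5)/(k - 6)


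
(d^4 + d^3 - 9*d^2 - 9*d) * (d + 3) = d^5 + 4*d^4 - 6*d^3 - 36*d^2 - 27*d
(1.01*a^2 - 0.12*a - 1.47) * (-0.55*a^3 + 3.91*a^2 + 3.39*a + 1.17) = -0.5555*a^5 + 4.0151*a^4 + 3.7632*a^3 - 4.9728*a^2 - 5.1237*a - 1.7199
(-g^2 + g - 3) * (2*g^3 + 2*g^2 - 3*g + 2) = -2*g^5 - g^3 - 11*g^2 + 11*g - 6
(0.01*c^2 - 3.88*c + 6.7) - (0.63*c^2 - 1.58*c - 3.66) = -0.62*c^2 - 2.3*c + 10.36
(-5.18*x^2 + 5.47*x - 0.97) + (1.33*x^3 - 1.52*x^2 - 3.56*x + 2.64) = 1.33*x^3 - 6.7*x^2 + 1.91*x + 1.67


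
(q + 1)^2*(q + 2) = q^3 + 4*q^2 + 5*q + 2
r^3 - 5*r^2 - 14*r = r*(r - 7)*(r + 2)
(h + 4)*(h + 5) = h^2 + 9*h + 20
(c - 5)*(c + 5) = c^2 - 25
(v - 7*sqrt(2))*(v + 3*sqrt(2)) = v^2 - 4*sqrt(2)*v - 42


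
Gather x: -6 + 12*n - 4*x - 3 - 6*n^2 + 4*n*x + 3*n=-6*n^2 + 15*n + x*(4*n - 4) - 9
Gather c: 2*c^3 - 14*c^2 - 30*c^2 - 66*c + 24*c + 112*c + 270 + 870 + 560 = 2*c^3 - 44*c^2 + 70*c + 1700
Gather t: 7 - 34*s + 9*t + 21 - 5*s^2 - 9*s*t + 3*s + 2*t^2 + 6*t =-5*s^2 - 31*s + 2*t^2 + t*(15 - 9*s) + 28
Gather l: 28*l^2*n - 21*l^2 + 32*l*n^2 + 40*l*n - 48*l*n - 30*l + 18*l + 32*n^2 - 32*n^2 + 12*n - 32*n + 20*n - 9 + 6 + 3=l^2*(28*n - 21) + l*(32*n^2 - 8*n - 12)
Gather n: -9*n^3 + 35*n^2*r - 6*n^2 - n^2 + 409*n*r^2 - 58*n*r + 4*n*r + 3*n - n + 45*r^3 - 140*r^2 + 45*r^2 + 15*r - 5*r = -9*n^3 + n^2*(35*r - 7) + n*(409*r^2 - 54*r + 2) + 45*r^3 - 95*r^2 + 10*r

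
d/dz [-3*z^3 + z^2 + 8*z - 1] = -9*z^2 + 2*z + 8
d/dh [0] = 0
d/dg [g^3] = 3*g^2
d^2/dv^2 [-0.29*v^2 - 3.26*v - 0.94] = -0.580000000000000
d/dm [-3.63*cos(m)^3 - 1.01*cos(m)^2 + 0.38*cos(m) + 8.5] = (10.89*cos(m)^2 + 2.02*cos(m) - 0.38)*sin(m)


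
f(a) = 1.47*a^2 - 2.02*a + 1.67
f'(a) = 2.94*a - 2.02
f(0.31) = 1.19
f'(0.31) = -1.11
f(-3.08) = 21.84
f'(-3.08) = -11.08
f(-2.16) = 12.89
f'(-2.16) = -8.37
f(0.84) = 1.01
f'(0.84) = 0.45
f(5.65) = 37.18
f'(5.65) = 14.59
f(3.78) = 15.04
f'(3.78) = 9.09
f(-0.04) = 1.75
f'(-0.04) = -2.14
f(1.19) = 1.35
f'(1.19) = 1.48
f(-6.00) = 66.71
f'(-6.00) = -19.66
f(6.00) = 42.47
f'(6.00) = 15.62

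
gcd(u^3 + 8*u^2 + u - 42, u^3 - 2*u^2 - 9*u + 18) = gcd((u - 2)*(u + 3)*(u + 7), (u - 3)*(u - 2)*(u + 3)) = u^2 + u - 6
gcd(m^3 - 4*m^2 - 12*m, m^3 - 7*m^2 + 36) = m^2 - 4*m - 12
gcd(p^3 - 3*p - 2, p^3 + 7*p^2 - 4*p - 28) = p - 2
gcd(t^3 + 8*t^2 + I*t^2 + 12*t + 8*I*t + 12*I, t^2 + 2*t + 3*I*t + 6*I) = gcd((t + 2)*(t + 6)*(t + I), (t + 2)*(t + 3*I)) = t + 2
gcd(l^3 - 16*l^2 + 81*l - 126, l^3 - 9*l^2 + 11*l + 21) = l^2 - 10*l + 21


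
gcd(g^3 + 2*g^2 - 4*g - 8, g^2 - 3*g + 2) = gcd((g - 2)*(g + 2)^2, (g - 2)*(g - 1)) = g - 2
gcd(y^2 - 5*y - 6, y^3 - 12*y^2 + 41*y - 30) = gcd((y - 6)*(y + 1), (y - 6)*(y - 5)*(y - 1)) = y - 6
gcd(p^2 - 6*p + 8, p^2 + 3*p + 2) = 1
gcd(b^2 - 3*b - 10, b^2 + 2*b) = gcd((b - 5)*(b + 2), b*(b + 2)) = b + 2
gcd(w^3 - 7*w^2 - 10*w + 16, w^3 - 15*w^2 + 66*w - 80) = w - 8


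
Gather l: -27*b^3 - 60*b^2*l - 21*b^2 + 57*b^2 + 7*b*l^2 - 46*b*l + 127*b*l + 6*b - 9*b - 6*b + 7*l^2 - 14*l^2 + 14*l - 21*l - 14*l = -27*b^3 + 36*b^2 - 9*b + l^2*(7*b - 7) + l*(-60*b^2 + 81*b - 21)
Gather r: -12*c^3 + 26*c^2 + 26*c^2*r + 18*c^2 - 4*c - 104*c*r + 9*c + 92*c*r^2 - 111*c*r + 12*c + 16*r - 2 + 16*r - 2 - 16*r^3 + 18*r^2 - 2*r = -12*c^3 + 44*c^2 + 17*c - 16*r^3 + r^2*(92*c + 18) + r*(26*c^2 - 215*c + 30) - 4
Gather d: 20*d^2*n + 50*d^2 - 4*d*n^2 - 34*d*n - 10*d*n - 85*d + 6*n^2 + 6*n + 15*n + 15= d^2*(20*n + 50) + d*(-4*n^2 - 44*n - 85) + 6*n^2 + 21*n + 15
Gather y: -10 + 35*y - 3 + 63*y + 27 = 98*y + 14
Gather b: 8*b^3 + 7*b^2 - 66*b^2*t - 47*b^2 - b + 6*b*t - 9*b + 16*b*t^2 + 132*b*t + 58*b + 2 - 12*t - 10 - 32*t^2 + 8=8*b^3 + b^2*(-66*t - 40) + b*(16*t^2 + 138*t + 48) - 32*t^2 - 12*t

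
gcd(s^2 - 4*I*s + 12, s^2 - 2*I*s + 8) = s + 2*I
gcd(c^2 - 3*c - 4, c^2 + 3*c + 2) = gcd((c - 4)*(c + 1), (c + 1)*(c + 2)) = c + 1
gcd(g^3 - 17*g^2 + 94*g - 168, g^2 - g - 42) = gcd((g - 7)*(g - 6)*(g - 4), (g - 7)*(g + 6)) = g - 7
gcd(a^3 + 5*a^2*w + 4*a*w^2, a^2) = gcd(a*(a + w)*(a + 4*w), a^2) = a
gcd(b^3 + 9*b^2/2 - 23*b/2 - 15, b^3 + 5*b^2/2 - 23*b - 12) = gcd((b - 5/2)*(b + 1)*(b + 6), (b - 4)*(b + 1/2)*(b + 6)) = b + 6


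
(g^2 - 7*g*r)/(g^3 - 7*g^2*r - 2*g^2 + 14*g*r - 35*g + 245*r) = g/(g^2 - 2*g - 35)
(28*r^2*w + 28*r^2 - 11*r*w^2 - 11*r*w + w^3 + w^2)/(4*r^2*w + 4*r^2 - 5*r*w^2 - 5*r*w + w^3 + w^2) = (7*r - w)/(r - w)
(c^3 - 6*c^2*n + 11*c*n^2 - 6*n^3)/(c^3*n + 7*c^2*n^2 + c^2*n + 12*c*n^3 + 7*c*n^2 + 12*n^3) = (c^3 - 6*c^2*n + 11*c*n^2 - 6*n^3)/(n*(c^3 + 7*c^2*n + c^2 + 12*c*n^2 + 7*c*n + 12*n^2))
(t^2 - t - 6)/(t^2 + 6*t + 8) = (t - 3)/(t + 4)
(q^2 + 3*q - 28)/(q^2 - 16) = (q + 7)/(q + 4)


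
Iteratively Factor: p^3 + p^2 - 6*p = (p + 3)*(p^2 - 2*p) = (p - 2)*(p + 3)*(p)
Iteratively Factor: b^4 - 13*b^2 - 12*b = (b)*(b^3 - 13*b - 12) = b*(b + 1)*(b^2 - b - 12) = b*(b - 4)*(b + 1)*(b + 3)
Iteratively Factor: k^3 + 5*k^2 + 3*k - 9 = (k + 3)*(k^2 + 2*k - 3) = (k + 3)^2*(k - 1)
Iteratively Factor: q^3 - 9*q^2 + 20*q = (q)*(q^2 - 9*q + 20) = q*(q - 4)*(q - 5)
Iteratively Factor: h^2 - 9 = (h - 3)*(h + 3)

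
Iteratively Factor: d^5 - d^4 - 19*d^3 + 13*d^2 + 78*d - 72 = (d - 4)*(d^4 + 3*d^3 - 7*d^2 - 15*d + 18) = (d - 4)*(d - 2)*(d^3 + 5*d^2 + 3*d - 9) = (d - 4)*(d - 2)*(d + 3)*(d^2 + 2*d - 3) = (d - 4)*(d - 2)*(d - 1)*(d + 3)*(d + 3)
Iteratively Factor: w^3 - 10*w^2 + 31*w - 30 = (w - 3)*(w^2 - 7*w + 10) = (w - 5)*(w - 3)*(w - 2)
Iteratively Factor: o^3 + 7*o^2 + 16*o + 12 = (o + 2)*(o^2 + 5*o + 6) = (o + 2)*(o + 3)*(o + 2)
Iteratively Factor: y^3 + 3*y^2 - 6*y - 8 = (y + 4)*(y^2 - y - 2) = (y - 2)*(y + 4)*(y + 1)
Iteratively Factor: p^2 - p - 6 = (p + 2)*(p - 3)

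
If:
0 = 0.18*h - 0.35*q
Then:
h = 1.94444444444444*q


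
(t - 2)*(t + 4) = t^2 + 2*t - 8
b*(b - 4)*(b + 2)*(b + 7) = b^4 + 5*b^3 - 22*b^2 - 56*b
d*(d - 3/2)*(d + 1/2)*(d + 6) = d^4 + 5*d^3 - 27*d^2/4 - 9*d/2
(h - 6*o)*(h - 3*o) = h^2 - 9*h*o + 18*o^2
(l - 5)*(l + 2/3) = l^2 - 13*l/3 - 10/3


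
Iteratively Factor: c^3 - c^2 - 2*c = (c + 1)*(c^2 - 2*c) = (c - 2)*(c + 1)*(c)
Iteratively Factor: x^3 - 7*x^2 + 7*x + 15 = (x + 1)*(x^2 - 8*x + 15) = (x - 3)*(x + 1)*(x - 5)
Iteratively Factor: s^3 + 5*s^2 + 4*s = (s + 1)*(s^2 + 4*s) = s*(s + 1)*(s + 4)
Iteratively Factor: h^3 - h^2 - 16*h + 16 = (h + 4)*(h^2 - 5*h + 4) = (h - 4)*(h + 4)*(h - 1)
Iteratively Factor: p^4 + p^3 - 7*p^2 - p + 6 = (p + 1)*(p^3 - 7*p + 6) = (p + 1)*(p + 3)*(p^2 - 3*p + 2) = (p - 1)*(p + 1)*(p + 3)*(p - 2)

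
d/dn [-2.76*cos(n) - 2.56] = 2.76*sin(n)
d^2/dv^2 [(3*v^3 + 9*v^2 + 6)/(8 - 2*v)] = 3*(-v^3 + 12*v^2 - 48*v - 50)/(v^3 - 12*v^2 + 48*v - 64)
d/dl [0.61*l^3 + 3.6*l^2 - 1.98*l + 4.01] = 1.83*l^2 + 7.2*l - 1.98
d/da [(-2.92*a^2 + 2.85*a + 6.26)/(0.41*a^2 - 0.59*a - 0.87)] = (0.5543*a^2 - 0.0523999999999996*a + 1.2139)/(0.1681*a^4 - 0.4838*a^3 - 0.3653*a^2 + 1.0266*a + 0.7569)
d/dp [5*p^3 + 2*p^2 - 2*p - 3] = 15*p^2 + 4*p - 2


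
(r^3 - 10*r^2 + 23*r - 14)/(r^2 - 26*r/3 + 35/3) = 3*(r^2 - 3*r + 2)/(3*r - 5)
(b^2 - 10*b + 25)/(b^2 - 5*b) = (b - 5)/b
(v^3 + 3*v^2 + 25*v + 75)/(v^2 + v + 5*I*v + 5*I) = (v^2 + v*(3 - 5*I) - 15*I)/(v + 1)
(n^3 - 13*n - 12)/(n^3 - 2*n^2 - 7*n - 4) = (n + 3)/(n + 1)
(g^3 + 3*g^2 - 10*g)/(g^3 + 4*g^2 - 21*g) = (g^2 + 3*g - 10)/(g^2 + 4*g - 21)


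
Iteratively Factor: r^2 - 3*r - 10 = (r - 5)*(r + 2)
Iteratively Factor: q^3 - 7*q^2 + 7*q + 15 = (q - 3)*(q^2 - 4*q - 5) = (q - 3)*(q + 1)*(q - 5)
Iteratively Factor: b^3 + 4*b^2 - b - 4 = (b + 1)*(b^2 + 3*b - 4) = (b - 1)*(b + 1)*(b + 4)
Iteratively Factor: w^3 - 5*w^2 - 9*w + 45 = (w - 5)*(w^2 - 9) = (w - 5)*(w + 3)*(w - 3)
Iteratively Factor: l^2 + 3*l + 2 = (l + 2)*(l + 1)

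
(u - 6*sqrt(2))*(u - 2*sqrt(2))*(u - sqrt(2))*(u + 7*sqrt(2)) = u^4 - 2*sqrt(2)*u^3 - 86*u^2 + 256*sqrt(2)*u - 336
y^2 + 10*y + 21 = (y + 3)*(y + 7)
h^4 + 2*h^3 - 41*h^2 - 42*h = h*(h - 6)*(h + 1)*(h + 7)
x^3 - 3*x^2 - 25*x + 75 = (x - 5)*(x - 3)*(x + 5)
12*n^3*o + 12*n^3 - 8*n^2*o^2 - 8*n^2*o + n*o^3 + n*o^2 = (-6*n + o)*(-2*n + o)*(n*o + n)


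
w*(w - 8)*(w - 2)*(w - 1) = w^4 - 11*w^3 + 26*w^2 - 16*w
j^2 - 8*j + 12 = (j - 6)*(j - 2)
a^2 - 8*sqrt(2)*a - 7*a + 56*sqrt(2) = (a - 7)*(a - 8*sqrt(2))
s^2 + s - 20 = (s - 4)*(s + 5)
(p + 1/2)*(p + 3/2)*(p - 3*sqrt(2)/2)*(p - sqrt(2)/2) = p^4 - 2*sqrt(2)*p^3 + 2*p^3 - 4*sqrt(2)*p^2 + 9*p^2/4 - 3*sqrt(2)*p/2 + 3*p + 9/8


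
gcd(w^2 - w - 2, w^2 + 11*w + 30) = 1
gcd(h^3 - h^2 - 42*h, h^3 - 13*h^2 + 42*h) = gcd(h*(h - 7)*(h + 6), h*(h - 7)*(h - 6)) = h^2 - 7*h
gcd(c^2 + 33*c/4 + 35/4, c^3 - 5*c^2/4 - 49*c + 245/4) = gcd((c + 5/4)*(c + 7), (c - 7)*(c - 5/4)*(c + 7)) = c + 7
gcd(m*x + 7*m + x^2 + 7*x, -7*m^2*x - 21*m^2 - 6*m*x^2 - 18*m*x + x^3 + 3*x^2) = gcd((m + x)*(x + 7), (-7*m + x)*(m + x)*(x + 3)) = m + x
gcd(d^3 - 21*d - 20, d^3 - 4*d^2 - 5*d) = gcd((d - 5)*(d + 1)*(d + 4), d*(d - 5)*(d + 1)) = d^2 - 4*d - 5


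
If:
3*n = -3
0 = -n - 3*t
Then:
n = -1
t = 1/3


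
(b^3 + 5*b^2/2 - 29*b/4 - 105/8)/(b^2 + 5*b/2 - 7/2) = (b^2 - b - 15/4)/(b - 1)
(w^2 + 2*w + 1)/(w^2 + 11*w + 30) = (w^2 + 2*w + 1)/(w^2 + 11*w + 30)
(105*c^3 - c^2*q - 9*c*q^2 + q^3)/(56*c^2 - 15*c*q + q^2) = (-15*c^2 - 2*c*q + q^2)/(-8*c + q)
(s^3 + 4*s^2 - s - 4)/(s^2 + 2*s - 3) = (s^2 + 5*s + 4)/(s + 3)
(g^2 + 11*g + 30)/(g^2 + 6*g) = (g + 5)/g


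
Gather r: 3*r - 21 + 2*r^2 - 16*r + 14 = 2*r^2 - 13*r - 7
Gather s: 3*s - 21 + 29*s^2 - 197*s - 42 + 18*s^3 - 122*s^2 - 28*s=18*s^3 - 93*s^2 - 222*s - 63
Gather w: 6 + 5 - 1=10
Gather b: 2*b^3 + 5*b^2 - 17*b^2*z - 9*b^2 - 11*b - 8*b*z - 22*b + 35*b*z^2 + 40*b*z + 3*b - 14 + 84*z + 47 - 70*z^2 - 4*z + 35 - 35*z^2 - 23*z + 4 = 2*b^3 + b^2*(-17*z - 4) + b*(35*z^2 + 32*z - 30) - 105*z^2 + 57*z + 72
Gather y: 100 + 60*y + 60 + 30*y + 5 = 90*y + 165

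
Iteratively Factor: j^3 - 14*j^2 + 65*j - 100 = (j - 4)*(j^2 - 10*j + 25) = (j - 5)*(j - 4)*(j - 5)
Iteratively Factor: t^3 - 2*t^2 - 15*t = (t - 5)*(t^2 + 3*t) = t*(t - 5)*(t + 3)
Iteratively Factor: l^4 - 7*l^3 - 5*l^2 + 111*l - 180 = (l - 3)*(l^3 - 4*l^2 - 17*l + 60) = (l - 3)^2*(l^2 - l - 20) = (l - 3)^2*(l + 4)*(l - 5)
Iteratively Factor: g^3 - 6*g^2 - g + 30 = (g - 5)*(g^2 - g - 6) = (g - 5)*(g + 2)*(g - 3)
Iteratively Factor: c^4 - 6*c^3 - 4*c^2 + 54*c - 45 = (c - 3)*(c^3 - 3*c^2 - 13*c + 15) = (c - 5)*(c - 3)*(c^2 + 2*c - 3) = (c - 5)*(c - 3)*(c - 1)*(c + 3)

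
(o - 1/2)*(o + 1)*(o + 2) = o^3 + 5*o^2/2 + o/2 - 1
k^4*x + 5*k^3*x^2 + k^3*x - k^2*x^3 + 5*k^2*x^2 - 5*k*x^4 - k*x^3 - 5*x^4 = (k - x)*(k + x)*(k + 5*x)*(k*x + x)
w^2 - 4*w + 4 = (w - 2)^2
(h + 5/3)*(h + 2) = h^2 + 11*h/3 + 10/3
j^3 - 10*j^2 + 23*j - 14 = (j - 7)*(j - 2)*(j - 1)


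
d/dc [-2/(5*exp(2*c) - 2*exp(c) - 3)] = (20*exp(c) - 4)*exp(c)/(-5*exp(2*c) + 2*exp(c) + 3)^2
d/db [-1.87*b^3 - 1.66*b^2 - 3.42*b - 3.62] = -5.61*b^2 - 3.32*b - 3.42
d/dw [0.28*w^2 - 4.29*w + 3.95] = 0.56*w - 4.29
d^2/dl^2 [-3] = 0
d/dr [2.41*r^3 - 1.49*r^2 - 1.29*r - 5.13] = 7.23*r^2 - 2.98*r - 1.29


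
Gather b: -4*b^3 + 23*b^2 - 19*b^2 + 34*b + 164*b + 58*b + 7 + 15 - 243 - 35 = -4*b^3 + 4*b^2 + 256*b - 256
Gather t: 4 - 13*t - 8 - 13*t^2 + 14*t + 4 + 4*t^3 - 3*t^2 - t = 4*t^3 - 16*t^2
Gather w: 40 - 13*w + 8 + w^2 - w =w^2 - 14*w + 48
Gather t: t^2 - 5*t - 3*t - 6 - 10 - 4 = t^2 - 8*t - 20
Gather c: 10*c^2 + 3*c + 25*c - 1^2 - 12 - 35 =10*c^2 + 28*c - 48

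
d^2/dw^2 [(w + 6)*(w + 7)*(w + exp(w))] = w^2*exp(w) + 17*w*exp(w) + 6*w + 70*exp(w) + 26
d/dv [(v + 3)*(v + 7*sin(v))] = v + (v + 3)*(7*cos(v) + 1) + 7*sin(v)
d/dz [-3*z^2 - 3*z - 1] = -6*z - 3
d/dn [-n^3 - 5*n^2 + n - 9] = -3*n^2 - 10*n + 1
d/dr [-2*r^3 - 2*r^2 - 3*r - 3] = -6*r^2 - 4*r - 3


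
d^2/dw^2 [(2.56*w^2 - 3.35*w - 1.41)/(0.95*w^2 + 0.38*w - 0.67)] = (-7.89507*w^3 + 2.14149*w^2 - 15.84771*w - 1.60959)/(0.857375*w^6 + 1.02885*w^5 - 1.402485*w^4 - 1.396348*w^3 + 0.989121*w^2 + 0.511746*w - 0.300763)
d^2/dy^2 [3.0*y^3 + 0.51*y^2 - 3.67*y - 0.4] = 18.0*y + 1.02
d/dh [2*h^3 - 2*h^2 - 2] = 2*h*(3*h - 2)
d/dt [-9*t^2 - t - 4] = -18*t - 1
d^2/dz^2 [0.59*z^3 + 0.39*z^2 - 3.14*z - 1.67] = 3.54*z + 0.78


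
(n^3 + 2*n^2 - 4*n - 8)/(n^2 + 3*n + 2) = (n^2 - 4)/(n + 1)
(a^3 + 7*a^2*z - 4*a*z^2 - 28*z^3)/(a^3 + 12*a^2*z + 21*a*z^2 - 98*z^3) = (a + 2*z)/(a + 7*z)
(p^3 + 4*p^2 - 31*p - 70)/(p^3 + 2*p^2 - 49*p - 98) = (p - 5)/(p - 7)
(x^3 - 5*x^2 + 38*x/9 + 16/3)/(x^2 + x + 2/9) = (3*x^2 - 17*x + 24)/(3*x + 1)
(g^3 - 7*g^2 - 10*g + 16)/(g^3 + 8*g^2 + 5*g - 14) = (g - 8)/(g + 7)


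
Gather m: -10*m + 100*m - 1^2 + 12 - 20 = 90*m - 9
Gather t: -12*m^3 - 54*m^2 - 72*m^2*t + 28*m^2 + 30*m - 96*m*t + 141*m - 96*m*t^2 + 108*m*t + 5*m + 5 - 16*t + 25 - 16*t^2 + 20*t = -12*m^3 - 26*m^2 + 176*m + t^2*(-96*m - 16) + t*(-72*m^2 + 12*m + 4) + 30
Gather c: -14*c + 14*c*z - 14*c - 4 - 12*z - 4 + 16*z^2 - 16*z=c*(14*z - 28) + 16*z^2 - 28*z - 8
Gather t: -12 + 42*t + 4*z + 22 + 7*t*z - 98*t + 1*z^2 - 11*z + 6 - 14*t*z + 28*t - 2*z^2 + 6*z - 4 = t*(-7*z - 28) - z^2 - z + 12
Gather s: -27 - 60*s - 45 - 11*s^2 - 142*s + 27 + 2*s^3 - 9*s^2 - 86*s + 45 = 2*s^3 - 20*s^2 - 288*s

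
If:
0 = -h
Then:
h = 0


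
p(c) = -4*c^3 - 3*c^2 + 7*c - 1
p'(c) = -12*c^2 - 6*c + 7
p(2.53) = -67.27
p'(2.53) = -84.99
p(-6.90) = 1121.91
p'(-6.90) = -522.92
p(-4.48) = 267.09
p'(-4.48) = -206.96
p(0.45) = 1.18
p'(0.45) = 1.87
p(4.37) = -361.51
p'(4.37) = -248.38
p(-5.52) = 541.74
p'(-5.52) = -325.52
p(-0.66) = -5.78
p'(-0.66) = 5.73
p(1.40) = -8.06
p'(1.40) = -24.92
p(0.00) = -1.00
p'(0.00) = 7.00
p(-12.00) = 6395.00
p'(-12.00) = -1649.00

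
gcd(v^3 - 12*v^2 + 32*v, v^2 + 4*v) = v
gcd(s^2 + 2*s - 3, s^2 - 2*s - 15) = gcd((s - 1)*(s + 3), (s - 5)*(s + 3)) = s + 3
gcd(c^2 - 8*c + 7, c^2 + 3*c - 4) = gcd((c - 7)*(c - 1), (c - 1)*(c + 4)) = c - 1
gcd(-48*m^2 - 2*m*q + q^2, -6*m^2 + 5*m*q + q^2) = 6*m + q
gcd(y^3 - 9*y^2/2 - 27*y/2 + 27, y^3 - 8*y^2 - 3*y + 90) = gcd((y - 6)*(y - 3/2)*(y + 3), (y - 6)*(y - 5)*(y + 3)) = y^2 - 3*y - 18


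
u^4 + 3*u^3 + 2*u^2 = u^2*(u + 1)*(u + 2)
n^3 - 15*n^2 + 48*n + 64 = (n - 8)^2*(n + 1)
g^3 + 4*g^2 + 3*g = g*(g + 1)*(g + 3)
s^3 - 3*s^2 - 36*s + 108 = (s - 6)*(s - 3)*(s + 6)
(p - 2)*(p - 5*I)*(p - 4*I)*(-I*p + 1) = -I*p^4 - 8*p^3 + 2*I*p^3 + 16*p^2 + 11*I*p^2 - 20*p - 22*I*p + 40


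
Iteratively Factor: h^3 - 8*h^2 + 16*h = (h - 4)*(h^2 - 4*h) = h*(h - 4)*(h - 4)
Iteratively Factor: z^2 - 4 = (z + 2)*(z - 2)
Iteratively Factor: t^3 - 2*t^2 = (t)*(t^2 - 2*t) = t^2*(t - 2)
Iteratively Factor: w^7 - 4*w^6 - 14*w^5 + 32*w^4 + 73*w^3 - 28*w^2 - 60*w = (w - 5)*(w^6 + w^5 - 9*w^4 - 13*w^3 + 8*w^2 + 12*w) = (w - 5)*(w + 1)*(w^5 - 9*w^3 - 4*w^2 + 12*w) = (w - 5)*(w + 1)*(w + 2)*(w^4 - 2*w^3 - 5*w^2 + 6*w) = (w - 5)*(w - 1)*(w + 1)*(w + 2)*(w^3 - w^2 - 6*w) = (w - 5)*(w - 1)*(w + 1)*(w + 2)^2*(w^2 - 3*w) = (w - 5)*(w - 3)*(w - 1)*(w + 1)*(w + 2)^2*(w)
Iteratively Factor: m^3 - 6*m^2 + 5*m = (m)*(m^2 - 6*m + 5) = m*(m - 5)*(m - 1)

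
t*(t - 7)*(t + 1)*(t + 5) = t^4 - t^3 - 37*t^2 - 35*t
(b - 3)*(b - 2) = b^2 - 5*b + 6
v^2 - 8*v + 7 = (v - 7)*(v - 1)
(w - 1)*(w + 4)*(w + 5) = w^3 + 8*w^2 + 11*w - 20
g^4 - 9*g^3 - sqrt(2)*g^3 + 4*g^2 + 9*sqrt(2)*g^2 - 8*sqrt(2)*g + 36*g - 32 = (g - 8)*(g - 1)*(g - 2*sqrt(2))*(g + sqrt(2))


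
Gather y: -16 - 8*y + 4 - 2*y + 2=-10*y - 10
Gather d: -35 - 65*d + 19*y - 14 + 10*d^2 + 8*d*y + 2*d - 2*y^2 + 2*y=10*d^2 + d*(8*y - 63) - 2*y^2 + 21*y - 49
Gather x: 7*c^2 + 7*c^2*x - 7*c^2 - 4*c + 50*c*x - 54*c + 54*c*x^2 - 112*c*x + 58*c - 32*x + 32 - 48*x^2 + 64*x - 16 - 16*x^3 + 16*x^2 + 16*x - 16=-16*x^3 + x^2*(54*c - 32) + x*(7*c^2 - 62*c + 48)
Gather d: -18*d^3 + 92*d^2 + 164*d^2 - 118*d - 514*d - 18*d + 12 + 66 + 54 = -18*d^3 + 256*d^2 - 650*d + 132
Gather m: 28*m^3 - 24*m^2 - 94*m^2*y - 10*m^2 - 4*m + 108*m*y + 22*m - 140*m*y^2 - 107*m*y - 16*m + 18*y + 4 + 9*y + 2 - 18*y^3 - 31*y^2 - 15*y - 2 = 28*m^3 + m^2*(-94*y - 34) + m*(-140*y^2 + y + 2) - 18*y^3 - 31*y^2 + 12*y + 4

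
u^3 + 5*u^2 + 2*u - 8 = (u - 1)*(u + 2)*(u + 4)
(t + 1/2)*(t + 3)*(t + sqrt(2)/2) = t^3 + sqrt(2)*t^2/2 + 7*t^2/2 + 3*t/2 + 7*sqrt(2)*t/4 + 3*sqrt(2)/4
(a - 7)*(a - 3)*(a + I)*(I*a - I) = I*a^4 - a^3 - 11*I*a^3 + 11*a^2 + 31*I*a^2 - 31*a - 21*I*a + 21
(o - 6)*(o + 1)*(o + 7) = o^3 + 2*o^2 - 41*o - 42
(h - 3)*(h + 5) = h^2 + 2*h - 15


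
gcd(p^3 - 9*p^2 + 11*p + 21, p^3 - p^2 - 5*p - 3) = p^2 - 2*p - 3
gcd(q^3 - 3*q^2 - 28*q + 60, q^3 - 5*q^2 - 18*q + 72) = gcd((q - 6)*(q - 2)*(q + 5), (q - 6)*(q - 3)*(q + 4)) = q - 6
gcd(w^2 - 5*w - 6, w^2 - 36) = w - 6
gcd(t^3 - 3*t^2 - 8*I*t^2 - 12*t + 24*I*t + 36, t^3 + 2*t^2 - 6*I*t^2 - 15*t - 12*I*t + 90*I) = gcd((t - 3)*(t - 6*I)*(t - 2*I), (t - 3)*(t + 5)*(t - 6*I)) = t^2 + t*(-3 - 6*I) + 18*I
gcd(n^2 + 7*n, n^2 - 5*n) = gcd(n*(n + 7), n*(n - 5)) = n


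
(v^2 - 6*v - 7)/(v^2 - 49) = (v + 1)/(v + 7)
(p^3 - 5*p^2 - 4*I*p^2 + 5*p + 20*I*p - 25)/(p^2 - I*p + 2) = (p^2 - 5*p*(1 + I) + 25*I)/(p - 2*I)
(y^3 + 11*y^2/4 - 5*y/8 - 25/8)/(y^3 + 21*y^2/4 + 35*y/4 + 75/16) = 2*(y - 1)/(2*y + 3)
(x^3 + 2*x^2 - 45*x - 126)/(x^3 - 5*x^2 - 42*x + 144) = (x^2 - 4*x - 21)/(x^2 - 11*x + 24)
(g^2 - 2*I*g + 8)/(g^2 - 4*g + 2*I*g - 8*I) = (g - 4*I)/(g - 4)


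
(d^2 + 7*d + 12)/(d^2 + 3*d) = (d + 4)/d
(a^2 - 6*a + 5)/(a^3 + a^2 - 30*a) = (a - 1)/(a*(a + 6))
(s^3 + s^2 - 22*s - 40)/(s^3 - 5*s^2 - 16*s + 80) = (s + 2)/(s - 4)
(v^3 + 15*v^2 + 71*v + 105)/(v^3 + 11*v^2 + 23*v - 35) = (v + 3)/(v - 1)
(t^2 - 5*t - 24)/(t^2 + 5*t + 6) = (t - 8)/(t + 2)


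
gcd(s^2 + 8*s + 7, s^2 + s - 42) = s + 7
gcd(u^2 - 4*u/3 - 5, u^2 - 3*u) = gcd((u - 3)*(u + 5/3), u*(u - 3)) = u - 3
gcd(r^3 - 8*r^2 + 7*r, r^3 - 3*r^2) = r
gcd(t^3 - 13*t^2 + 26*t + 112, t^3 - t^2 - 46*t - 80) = t^2 - 6*t - 16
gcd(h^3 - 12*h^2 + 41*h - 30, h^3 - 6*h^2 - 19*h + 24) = h - 1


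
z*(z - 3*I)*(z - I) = z^3 - 4*I*z^2 - 3*z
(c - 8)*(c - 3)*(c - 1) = c^3 - 12*c^2 + 35*c - 24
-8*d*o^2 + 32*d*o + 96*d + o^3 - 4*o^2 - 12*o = (-8*d + o)*(o - 6)*(o + 2)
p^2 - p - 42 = (p - 7)*(p + 6)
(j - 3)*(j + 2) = j^2 - j - 6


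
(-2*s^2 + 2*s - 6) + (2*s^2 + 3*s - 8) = 5*s - 14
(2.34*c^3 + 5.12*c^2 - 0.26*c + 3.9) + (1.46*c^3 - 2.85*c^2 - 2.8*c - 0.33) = 3.8*c^3 + 2.27*c^2 - 3.06*c + 3.57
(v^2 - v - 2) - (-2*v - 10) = v^2 + v + 8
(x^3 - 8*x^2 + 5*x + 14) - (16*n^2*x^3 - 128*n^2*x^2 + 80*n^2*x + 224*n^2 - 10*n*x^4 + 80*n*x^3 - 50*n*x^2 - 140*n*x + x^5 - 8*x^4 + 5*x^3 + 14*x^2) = -16*n^2*x^3 + 128*n^2*x^2 - 80*n^2*x - 224*n^2 + 10*n*x^4 - 80*n*x^3 + 50*n*x^2 + 140*n*x - x^5 + 8*x^4 - 4*x^3 - 22*x^2 + 5*x + 14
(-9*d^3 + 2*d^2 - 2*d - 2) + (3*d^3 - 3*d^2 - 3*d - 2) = -6*d^3 - d^2 - 5*d - 4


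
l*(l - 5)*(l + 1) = l^3 - 4*l^2 - 5*l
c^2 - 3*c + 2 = (c - 2)*(c - 1)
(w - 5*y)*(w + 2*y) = w^2 - 3*w*y - 10*y^2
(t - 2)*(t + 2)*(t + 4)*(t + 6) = t^4 + 10*t^3 + 20*t^2 - 40*t - 96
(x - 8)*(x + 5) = x^2 - 3*x - 40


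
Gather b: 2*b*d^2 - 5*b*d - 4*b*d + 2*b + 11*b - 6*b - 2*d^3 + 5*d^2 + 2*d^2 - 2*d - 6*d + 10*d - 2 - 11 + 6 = b*(2*d^2 - 9*d + 7) - 2*d^3 + 7*d^2 + 2*d - 7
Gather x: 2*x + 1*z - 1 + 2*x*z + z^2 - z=x*(2*z + 2) + z^2 - 1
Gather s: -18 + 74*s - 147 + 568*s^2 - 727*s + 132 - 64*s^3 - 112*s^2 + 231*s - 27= -64*s^3 + 456*s^2 - 422*s - 60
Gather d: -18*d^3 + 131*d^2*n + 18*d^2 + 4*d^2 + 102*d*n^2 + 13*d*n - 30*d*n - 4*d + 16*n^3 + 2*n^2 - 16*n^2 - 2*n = -18*d^3 + d^2*(131*n + 22) + d*(102*n^2 - 17*n - 4) + 16*n^3 - 14*n^2 - 2*n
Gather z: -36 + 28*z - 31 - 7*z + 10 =21*z - 57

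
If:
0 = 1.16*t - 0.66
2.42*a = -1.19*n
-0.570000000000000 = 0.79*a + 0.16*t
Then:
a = -0.84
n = 1.70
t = 0.57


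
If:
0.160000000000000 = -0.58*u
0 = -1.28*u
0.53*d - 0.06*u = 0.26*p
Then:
No Solution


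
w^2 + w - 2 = (w - 1)*(w + 2)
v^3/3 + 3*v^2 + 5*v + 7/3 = (v/3 + 1/3)*(v + 1)*(v + 7)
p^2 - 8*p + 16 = (p - 4)^2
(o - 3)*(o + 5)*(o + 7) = o^3 + 9*o^2 - o - 105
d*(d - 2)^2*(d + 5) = d^4 + d^3 - 16*d^2 + 20*d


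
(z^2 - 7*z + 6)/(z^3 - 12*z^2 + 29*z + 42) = (z - 1)/(z^2 - 6*z - 7)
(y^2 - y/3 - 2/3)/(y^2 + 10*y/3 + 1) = (3*y^2 - y - 2)/(3*y^2 + 10*y + 3)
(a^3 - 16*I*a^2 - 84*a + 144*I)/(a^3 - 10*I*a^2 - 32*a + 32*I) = (a^2 - 12*I*a - 36)/(a^2 - 6*I*a - 8)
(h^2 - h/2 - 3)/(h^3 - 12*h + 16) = (h + 3/2)/(h^2 + 2*h - 8)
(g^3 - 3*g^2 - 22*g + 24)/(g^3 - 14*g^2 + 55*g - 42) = (g + 4)/(g - 7)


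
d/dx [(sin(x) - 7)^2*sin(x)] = (sin(x) - 7)*(3*sin(x) - 7)*cos(x)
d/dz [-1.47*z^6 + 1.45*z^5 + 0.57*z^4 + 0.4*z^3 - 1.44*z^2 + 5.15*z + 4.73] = -8.82*z^5 + 7.25*z^4 + 2.28*z^3 + 1.2*z^2 - 2.88*z + 5.15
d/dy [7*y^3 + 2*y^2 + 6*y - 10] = 21*y^2 + 4*y + 6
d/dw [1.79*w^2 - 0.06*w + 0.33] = 3.58*w - 0.06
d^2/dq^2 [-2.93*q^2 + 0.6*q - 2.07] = -5.86000000000000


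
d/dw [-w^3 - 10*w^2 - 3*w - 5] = -3*w^2 - 20*w - 3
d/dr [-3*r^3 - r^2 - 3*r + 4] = -9*r^2 - 2*r - 3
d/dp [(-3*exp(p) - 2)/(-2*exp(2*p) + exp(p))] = 2*(-3*exp(2*p) - 4*exp(p) + 1)*exp(-p)/(4*exp(2*p) - 4*exp(p) + 1)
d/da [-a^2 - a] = -2*a - 1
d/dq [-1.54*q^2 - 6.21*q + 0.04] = -3.08*q - 6.21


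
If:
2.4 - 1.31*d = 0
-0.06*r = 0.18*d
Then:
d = 1.83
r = -5.50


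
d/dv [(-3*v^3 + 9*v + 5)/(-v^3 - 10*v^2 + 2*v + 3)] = (30*v^4 + 6*v^3 + 78*v^2 + 100*v + 17)/(v^6 + 20*v^5 + 96*v^4 - 46*v^3 - 56*v^2 + 12*v + 9)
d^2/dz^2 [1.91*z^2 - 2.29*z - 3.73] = 3.82000000000000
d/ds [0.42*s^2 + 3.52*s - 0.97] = 0.84*s + 3.52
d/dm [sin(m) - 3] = cos(m)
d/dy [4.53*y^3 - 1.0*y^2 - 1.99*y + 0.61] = 13.59*y^2 - 2.0*y - 1.99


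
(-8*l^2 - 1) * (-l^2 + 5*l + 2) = 8*l^4 - 40*l^3 - 15*l^2 - 5*l - 2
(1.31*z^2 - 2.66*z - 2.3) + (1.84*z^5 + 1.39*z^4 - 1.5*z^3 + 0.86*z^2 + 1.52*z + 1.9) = 1.84*z^5 + 1.39*z^4 - 1.5*z^3 + 2.17*z^2 - 1.14*z - 0.4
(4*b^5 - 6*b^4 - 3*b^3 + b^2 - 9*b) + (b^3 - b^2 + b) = 4*b^5 - 6*b^4 - 2*b^3 - 8*b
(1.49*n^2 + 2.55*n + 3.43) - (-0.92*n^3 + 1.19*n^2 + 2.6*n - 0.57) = 0.92*n^3 + 0.3*n^2 - 0.0500000000000003*n + 4.0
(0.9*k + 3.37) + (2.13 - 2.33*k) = 5.5 - 1.43*k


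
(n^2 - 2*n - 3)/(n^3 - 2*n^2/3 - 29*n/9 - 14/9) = 9*(n - 3)/(9*n^2 - 15*n - 14)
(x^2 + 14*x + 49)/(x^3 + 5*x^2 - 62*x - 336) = (x + 7)/(x^2 - 2*x - 48)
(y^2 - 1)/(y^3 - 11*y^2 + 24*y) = (y^2 - 1)/(y*(y^2 - 11*y + 24))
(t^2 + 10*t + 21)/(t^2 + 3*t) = (t + 7)/t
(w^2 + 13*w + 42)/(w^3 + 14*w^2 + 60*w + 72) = (w + 7)/(w^2 + 8*w + 12)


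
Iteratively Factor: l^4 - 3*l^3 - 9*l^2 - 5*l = (l)*(l^3 - 3*l^2 - 9*l - 5) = l*(l - 5)*(l^2 + 2*l + 1) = l*(l - 5)*(l + 1)*(l + 1)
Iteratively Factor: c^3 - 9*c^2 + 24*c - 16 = (c - 4)*(c^2 - 5*c + 4) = (c - 4)^2*(c - 1)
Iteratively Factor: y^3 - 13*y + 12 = (y + 4)*(y^2 - 4*y + 3) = (y - 3)*(y + 4)*(y - 1)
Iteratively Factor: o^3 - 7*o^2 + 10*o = (o - 2)*(o^2 - 5*o) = o*(o - 2)*(o - 5)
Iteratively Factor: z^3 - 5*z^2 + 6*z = (z - 3)*(z^2 - 2*z) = (z - 3)*(z - 2)*(z)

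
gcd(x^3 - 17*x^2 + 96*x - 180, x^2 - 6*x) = x - 6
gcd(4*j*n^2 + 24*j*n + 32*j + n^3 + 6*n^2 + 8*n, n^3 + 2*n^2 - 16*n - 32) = n^2 + 6*n + 8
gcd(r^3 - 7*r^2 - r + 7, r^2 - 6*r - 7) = r^2 - 6*r - 7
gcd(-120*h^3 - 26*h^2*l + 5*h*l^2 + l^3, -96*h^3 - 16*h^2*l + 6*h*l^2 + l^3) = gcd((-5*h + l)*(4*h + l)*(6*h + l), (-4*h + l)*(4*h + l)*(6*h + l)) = 24*h^2 + 10*h*l + l^2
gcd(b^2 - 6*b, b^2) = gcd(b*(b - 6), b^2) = b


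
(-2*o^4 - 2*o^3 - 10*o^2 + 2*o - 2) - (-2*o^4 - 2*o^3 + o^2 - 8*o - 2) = -11*o^2 + 10*o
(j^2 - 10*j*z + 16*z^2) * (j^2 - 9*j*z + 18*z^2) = j^4 - 19*j^3*z + 124*j^2*z^2 - 324*j*z^3 + 288*z^4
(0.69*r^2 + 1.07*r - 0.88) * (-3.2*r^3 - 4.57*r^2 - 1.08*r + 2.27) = -2.208*r^5 - 6.5773*r^4 - 2.8191*r^3 + 4.4323*r^2 + 3.3793*r - 1.9976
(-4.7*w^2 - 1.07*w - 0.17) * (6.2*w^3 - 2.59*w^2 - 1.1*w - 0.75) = -29.14*w^5 + 5.539*w^4 + 6.8873*w^3 + 5.1423*w^2 + 0.9895*w + 0.1275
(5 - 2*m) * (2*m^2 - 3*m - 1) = -4*m^3 + 16*m^2 - 13*m - 5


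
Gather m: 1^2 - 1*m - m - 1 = -2*m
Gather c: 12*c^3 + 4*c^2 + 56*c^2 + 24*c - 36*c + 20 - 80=12*c^3 + 60*c^2 - 12*c - 60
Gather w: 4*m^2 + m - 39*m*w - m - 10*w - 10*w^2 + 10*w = 4*m^2 - 39*m*w - 10*w^2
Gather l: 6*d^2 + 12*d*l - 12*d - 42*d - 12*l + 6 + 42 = 6*d^2 - 54*d + l*(12*d - 12) + 48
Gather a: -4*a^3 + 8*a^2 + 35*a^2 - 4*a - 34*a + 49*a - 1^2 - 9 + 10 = -4*a^3 + 43*a^2 + 11*a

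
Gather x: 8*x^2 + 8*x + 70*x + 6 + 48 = 8*x^2 + 78*x + 54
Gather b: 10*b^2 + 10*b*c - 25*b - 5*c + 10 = 10*b^2 + b*(10*c - 25) - 5*c + 10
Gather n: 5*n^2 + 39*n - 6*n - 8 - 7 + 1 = 5*n^2 + 33*n - 14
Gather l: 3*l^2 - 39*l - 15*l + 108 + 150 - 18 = 3*l^2 - 54*l + 240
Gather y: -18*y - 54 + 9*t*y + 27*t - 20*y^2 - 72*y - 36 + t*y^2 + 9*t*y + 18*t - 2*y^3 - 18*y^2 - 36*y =45*t - 2*y^3 + y^2*(t - 38) + y*(18*t - 126) - 90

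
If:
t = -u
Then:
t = -u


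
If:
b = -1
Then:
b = -1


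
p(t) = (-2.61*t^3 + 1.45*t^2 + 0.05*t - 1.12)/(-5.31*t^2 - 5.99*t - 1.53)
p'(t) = (10.62*t + 5.99)*(-2.61*t^3 + 1.45*t^2 + 0.05*t - 1.12)/(-5.31*t^2 - 5.99*t - 1.53)^2 + (-7.83*t^2 + 2.9*t + 0.05)/(-5.31*t^2 - 5.99*t - 1.53)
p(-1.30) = -2.58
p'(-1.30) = -1.17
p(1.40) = 0.26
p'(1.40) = 0.28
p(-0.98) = -3.53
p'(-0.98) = -6.95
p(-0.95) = -3.77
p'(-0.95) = -8.96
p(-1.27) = -2.61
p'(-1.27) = -1.34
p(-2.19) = -2.39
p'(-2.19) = 0.19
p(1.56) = 0.31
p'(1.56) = 0.31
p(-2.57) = -2.48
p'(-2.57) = 0.29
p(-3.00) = -2.62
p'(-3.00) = 0.36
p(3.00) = 0.87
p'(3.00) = 0.43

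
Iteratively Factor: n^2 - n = (n - 1)*(n)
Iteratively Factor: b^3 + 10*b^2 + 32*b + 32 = (b + 4)*(b^2 + 6*b + 8) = (b + 4)^2*(b + 2)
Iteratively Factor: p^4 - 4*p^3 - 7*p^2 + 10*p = (p + 2)*(p^3 - 6*p^2 + 5*p) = p*(p + 2)*(p^2 - 6*p + 5) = p*(p - 5)*(p + 2)*(p - 1)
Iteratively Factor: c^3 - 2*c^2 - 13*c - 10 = (c + 2)*(c^2 - 4*c - 5) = (c - 5)*(c + 2)*(c + 1)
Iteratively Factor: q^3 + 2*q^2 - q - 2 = (q + 1)*(q^2 + q - 2) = (q + 1)*(q + 2)*(q - 1)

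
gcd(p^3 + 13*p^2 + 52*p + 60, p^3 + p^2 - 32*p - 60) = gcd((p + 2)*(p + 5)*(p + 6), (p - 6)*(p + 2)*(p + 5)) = p^2 + 7*p + 10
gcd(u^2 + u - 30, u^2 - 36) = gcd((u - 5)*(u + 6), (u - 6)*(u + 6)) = u + 6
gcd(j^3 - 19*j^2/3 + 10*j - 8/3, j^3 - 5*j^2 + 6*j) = j - 2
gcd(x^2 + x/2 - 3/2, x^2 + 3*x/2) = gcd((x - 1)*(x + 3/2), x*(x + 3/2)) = x + 3/2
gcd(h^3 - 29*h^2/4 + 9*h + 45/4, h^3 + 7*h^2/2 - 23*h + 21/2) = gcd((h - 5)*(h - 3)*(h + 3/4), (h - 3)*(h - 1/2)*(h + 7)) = h - 3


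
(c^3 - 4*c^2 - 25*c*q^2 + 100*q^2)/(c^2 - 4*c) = c - 25*q^2/c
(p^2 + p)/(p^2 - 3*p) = (p + 1)/(p - 3)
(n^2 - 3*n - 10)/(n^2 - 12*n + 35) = (n + 2)/(n - 7)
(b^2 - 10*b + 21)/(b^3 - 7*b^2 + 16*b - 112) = (b - 3)/(b^2 + 16)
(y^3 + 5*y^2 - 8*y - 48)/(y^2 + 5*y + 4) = (y^2 + y - 12)/(y + 1)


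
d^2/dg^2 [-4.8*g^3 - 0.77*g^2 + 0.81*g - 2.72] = -28.8*g - 1.54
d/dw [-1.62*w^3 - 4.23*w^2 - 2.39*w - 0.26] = -4.86*w^2 - 8.46*w - 2.39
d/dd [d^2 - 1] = 2*d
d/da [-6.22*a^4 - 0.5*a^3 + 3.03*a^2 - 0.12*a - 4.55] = -24.88*a^3 - 1.5*a^2 + 6.06*a - 0.12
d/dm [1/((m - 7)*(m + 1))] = 2*(3 - m)/(m^4 - 12*m^3 + 22*m^2 + 84*m + 49)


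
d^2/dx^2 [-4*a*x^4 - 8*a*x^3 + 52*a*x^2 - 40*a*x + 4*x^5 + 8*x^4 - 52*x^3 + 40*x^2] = -48*a*x^2 - 48*a*x + 104*a + 80*x^3 + 96*x^2 - 312*x + 80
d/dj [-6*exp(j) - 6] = -6*exp(j)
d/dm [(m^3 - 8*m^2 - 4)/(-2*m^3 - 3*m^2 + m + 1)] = (-19*m^4 + 2*m^3 - 29*m^2 - 40*m + 4)/(4*m^6 + 12*m^5 + 5*m^4 - 10*m^3 - 5*m^2 + 2*m + 1)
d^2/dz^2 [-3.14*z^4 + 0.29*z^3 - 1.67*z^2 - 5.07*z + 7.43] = -37.68*z^2 + 1.74*z - 3.34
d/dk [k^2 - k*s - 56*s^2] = 2*k - s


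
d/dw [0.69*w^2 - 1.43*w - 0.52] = 1.38*w - 1.43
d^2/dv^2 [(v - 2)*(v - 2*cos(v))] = 2*(v - 2)*cos(v) + 4*sin(v) + 2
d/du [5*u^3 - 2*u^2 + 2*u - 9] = 15*u^2 - 4*u + 2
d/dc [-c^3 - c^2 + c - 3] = -3*c^2 - 2*c + 1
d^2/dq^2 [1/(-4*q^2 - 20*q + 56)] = (q^2 + 5*q - (2*q + 5)^2 - 14)/(2*(q^2 + 5*q - 14)^3)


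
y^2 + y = y*(y + 1)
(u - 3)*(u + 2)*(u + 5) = u^3 + 4*u^2 - 11*u - 30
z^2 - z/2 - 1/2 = (z - 1)*(z + 1/2)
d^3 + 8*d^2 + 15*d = d*(d + 3)*(d + 5)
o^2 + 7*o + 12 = (o + 3)*(o + 4)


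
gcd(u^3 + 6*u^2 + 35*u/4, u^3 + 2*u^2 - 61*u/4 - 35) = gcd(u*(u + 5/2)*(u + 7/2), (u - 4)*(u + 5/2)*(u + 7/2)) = u^2 + 6*u + 35/4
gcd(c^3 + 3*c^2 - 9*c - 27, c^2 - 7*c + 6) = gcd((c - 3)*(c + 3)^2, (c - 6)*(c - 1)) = 1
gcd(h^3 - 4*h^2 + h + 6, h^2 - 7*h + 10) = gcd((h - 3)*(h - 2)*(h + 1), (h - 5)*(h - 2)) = h - 2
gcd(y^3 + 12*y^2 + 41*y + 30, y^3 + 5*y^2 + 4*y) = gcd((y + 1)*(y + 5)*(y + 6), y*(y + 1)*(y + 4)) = y + 1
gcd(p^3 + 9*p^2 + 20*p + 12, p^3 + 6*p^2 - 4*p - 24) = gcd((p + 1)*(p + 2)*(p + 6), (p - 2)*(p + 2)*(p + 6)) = p^2 + 8*p + 12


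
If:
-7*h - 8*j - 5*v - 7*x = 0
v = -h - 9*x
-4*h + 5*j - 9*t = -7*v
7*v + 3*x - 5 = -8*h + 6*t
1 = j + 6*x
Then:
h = 1051/1081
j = 331/1081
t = -5927/3243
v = -2176/1081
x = 125/1081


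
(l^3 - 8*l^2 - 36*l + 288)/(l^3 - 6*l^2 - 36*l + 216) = (l - 8)/(l - 6)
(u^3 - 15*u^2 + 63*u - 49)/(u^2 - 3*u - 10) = (-u^3 + 15*u^2 - 63*u + 49)/(-u^2 + 3*u + 10)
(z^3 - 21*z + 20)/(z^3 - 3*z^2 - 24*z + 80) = (z - 1)/(z - 4)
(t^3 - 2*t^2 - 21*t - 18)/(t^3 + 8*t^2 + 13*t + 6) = (t^2 - 3*t - 18)/(t^2 + 7*t + 6)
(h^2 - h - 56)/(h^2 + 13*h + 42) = (h - 8)/(h + 6)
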